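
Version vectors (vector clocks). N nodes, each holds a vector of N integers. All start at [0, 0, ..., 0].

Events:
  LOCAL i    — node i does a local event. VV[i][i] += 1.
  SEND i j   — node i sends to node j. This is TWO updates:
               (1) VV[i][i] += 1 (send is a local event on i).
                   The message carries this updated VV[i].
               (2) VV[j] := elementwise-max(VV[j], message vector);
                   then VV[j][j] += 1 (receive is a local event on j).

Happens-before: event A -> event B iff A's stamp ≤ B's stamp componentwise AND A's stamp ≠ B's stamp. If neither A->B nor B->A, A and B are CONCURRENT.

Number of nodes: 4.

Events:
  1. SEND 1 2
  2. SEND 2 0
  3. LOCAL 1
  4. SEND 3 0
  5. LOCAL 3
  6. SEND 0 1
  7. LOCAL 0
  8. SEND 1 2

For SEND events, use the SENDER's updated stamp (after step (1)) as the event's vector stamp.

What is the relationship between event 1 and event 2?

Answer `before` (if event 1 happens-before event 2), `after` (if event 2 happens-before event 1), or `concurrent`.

Initial: VV[0]=[0, 0, 0, 0]
Initial: VV[1]=[0, 0, 0, 0]
Initial: VV[2]=[0, 0, 0, 0]
Initial: VV[3]=[0, 0, 0, 0]
Event 1: SEND 1->2: VV[1][1]++ -> VV[1]=[0, 1, 0, 0], msg_vec=[0, 1, 0, 0]; VV[2]=max(VV[2],msg_vec) then VV[2][2]++ -> VV[2]=[0, 1, 1, 0]
Event 2: SEND 2->0: VV[2][2]++ -> VV[2]=[0, 1, 2, 0], msg_vec=[0, 1, 2, 0]; VV[0]=max(VV[0],msg_vec) then VV[0][0]++ -> VV[0]=[1, 1, 2, 0]
Event 3: LOCAL 1: VV[1][1]++ -> VV[1]=[0, 2, 0, 0]
Event 4: SEND 3->0: VV[3][3]++ -> VV[3]=[0, 0, 0, 1], msg_vec=[0, 0, 0, 1]; VV[0]=max(VV[0],msg_vec) then VV[0][0]++ -> VV[0]=[2, 1, 2, 1]
Event 5: LOCAL 3: VV[3][3]++ -> VV[3]=[0, 0, 0, 2]
Event 6: SEND 0->1: VV[0][0]++ -> VV[0]=[3, 1, 2, 1], msg_vec=[3, 1, 2, 1]; VV[1]=max(VV[1],msg_vec) then VV[1][1]++ -> VV[1]=[3, 3, 2, 1]
Event 7: LOCAL 0: VV[0][0]++ -> VV[0]=[4, 1, 2, 1]
Event 8: SEND 1->2: VV[1][1]++ -> VV[1]=[3, 4, 2, 1], msg_vec=[3, 4, 2, 1]; VV[2]=max(VV[2],msg_vec) then VV[2][2]++ -> VV[2]=[3, 4, 3, 1]
Event 1 stamp: [0, 1, 0, 0]
Event 2 stamp: [0, 1, 2, 0]
[0, 1, 0, 0] <= [0, 1, 2, 0]? True
[0, 1, 2, 0] <= [0, 1, 0, 0]? False
Relation: before

Answer: before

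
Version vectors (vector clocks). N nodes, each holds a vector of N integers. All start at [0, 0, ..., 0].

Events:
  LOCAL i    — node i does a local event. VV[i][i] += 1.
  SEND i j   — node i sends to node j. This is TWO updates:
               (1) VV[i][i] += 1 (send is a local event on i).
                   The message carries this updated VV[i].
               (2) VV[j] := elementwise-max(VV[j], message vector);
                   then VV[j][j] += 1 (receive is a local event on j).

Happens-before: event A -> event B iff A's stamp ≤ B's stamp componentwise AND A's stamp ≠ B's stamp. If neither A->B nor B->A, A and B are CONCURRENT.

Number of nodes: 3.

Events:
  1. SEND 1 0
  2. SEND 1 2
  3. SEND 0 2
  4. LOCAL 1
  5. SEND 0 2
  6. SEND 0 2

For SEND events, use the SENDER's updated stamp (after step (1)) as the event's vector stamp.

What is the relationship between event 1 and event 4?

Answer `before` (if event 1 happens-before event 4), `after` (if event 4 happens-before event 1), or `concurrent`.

Initial: VV[0]=[0, 0, 0]
Initial: VV[1]=[0, 0, 0]
Initial: VV[2]=[0, 0, 0]
Event 1: SEND 1->0: VV[1][1]++ -> VV[1]=[0, 1, 0], msg_vec=[0, 1, 0]; VV[0]=max(VV[0],msg_vec) then VV[0][0]++ -> VV[0]=[1, 1, 0]
Event 2: SEND 1->2: VV[1][1]++ -> VV[1]=[0, 2, 0], msg_vec=[0, 2, 0]; VV[2]=max(VV[2],msg_vec) then VV[2][2]++ -> VV[2]=[0, 2, 1]
Event 3: SEND 0->2: VV[0][0]++ -> VV[0]=[2, 1, 0], msg_vec=[2, 1, 0]; VV[2]=max(VV[2],msg_vec) then VV[2][2]++ -> VV[2]=[2, 2, 2]
Event 4: LOCAL 1: VV[1][1]++ -> VV[1]=[0, 3, 0]
Event 5: SEND 0->2: VV[0][0]++ -> VV[0]=[3, 1, 0], msg_vec=[3, 1, 0]; VV[2]=max(VV[2],msg_vec) then VV[2][2]++ -> VV[2]=[3, 2, 3]
Event 6: SEND 0->2: VV[0][0]++ -> VV[0]=[4, 1, 0], msg_vec=[4, 1, 0]; VV[2]=max(VV[2],msg_vec) then VV[2][2]++ -> VV[2]=[4, 2, 4]
Event 1 stamp: [0, 1, 0]
Event 4 stamp: [0, 3, 0]
[0, 1, 0] <= [0, 3, 0]? True
[0, 3, 0] <= [0, 1, 0]? False
Relation: before

Answer: before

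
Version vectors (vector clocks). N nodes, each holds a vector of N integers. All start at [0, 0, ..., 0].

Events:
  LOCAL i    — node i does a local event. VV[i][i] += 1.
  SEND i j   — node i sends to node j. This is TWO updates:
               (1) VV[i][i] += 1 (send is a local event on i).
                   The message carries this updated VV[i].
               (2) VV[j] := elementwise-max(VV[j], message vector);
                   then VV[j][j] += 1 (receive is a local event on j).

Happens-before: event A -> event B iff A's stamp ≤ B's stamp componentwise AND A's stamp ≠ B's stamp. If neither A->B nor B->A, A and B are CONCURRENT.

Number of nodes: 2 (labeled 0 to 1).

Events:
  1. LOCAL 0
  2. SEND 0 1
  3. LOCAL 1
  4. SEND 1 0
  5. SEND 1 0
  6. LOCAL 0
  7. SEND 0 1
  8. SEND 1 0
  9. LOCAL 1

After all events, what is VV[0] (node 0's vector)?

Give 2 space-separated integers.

Answer: 7 6

Derivation:
Initial: VV[0]=[0, 0]
Initial: VV[1]=[0, 0]
Event 1: LOCAL 0: VV[0][0]++ -> VV[0]=[1, 0]
Event 2: SEND 0->1: VV[0][0]++ -> VV[0]=[2, 0], msg_vec=[2, 0]; VV[1]=max(VV[1],msg_vec) then VV[1][1]++ -> VV[1]=[2, 1]
Event 3: LOCAL 1: VV[1][1]++ -> VV[1]=[2, 2]
Event 4: SEND 1->0: VV[1][1]++ -> VV[1]=[2, 3], msg_vec=[2, 3]; VV[0]=max(VV[0],msg_vec) then VV[0][0]++ -> VV[0]=[3, 3]
Event 5: SEND 1->0: VV[1][1]++ -> VV[1]=[2, 4], msg_vec=[2, 4]; VV[0]=max(VV[0],msg_vec) then VV[0][0]++ -> VV[0]=[4, 4]
Event 6: LOCAL 0: VV[0][0]++ -> VV[0]=[5, 4]
Event 7: SEND 0->1: VV[0][0]++ -> VV[0]=[6, 4], msg_vec=[6, 4]; VV[1]=max(VV[1],msg_vec) then VV[1][1]++ -> VV[1]=[6, 5]
Event 8: SEND 1->0: VV[1][1]++ -> VV[1]=[6, 6], msg_vec=[6, 6]; VV[0]=max(VV[0],msg_vec) then VV[0][0]++ -> VV[0]=[7, 6]
Event 9: LOCAL 1: VV[1][1]++ -> VV[1]=[6, 7]
Final vectors: VV[0]=[7, 6]; VV[1]=[6, 7]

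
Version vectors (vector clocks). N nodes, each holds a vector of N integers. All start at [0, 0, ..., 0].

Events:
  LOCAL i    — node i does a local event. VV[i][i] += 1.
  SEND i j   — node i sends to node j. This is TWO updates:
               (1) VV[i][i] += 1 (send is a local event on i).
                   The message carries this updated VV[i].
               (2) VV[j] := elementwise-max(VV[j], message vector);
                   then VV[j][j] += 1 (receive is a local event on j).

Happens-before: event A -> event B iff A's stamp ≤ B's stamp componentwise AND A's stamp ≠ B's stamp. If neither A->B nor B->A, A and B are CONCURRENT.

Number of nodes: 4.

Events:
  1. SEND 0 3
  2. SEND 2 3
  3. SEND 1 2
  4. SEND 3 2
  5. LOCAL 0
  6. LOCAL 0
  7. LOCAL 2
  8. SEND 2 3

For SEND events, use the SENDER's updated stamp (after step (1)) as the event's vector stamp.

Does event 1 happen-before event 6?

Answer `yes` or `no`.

Initial: VV[0]=[0, 0, 0, 0]
Initial: VV[1]=[0, 0, 0, 0]
Initial: VV[2]=[0, 0, 0, 0]
Initial: VV[3]=[0, 0, 0, 0]
Event 1: SEND 0->3: VV[0][0]++ -> VV[0]=[1, 0, 0, 0], msg_vec=[1, 0, 0, 0]; VV[3]=max(VV[3],msg_vec) then VV[3][3]++ -> VV[3]=[1, 0, 0, 1]
Event 2: SEND 2->3: VV[2][2]++ -> VV[2]=[0, 0, 1, 0], msg_vec=[0, 0, 1, 0]; VV[3]=max(VV[3],msg_vec) then VV[3][3]++ -> VV[3]=[1, 0, 1, 2]
Event 3: SEND 1->2: VV[1][1]++ -> VV[1]=[0, 1, 0, 0], msg_vec=[0, 1, 0, 0]; VV[2]=max(VV[2],msg_vec) then VV[2][2]++ -> VV[2]=[0, 1, 2, 0]
Event 4: SEND 3->2: VV[3][3]++ -> VV[3]=[1, 0, 1, 3], msg_vec=[1, 0, 1, 3]; VV[2]=max(VV[2],msg_vec) then VV[2][2]++ -> VV[2]=[1, 1, 3, 3]
Event 5: LOCAL 0: VV[0][0]++ -> VV[0]=[2, 0, 0, 0]
Event 6: LOCAL 0: VV[0][0]++ -> VV[0]=[3, 0, 0, 0]
Event 7: LOCAL 2: VV[2][2]++ -> VV[2]=[1, 1, 4, 3]
Event 8: SEND 2->3: VV[2][2]++ -> VV[2]=[1, 1, 5, 3], msg_vec=[1, 1, 5, 3]; VV[3]=max(VV[3],msg_vec) then VV[3][3]++ -> VV[3]=[1, 1, 5, 4]
Event 1 stamp: [1, 0, 0, 0]
Event 6 stamp: [3, 0, 0, 0]
[1, 0, 0, 0] <= [3, 0, 0, 0]? True. Equal? False. Happens-before: True

Answer: yes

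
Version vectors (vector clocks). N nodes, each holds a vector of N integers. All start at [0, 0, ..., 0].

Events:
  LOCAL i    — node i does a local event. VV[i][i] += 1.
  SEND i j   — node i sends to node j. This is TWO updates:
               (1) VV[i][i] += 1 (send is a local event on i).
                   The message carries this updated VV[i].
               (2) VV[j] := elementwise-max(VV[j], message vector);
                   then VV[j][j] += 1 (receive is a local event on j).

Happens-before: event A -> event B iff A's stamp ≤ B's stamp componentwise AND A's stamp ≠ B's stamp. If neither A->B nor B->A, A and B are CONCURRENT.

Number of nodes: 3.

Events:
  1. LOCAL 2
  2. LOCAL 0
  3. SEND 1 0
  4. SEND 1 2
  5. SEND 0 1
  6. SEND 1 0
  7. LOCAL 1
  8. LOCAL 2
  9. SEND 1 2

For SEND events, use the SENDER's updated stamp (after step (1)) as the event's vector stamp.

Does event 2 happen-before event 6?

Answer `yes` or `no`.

Answer: yes

Derivation:
Initial: VV[0]=[0, 0, 0]
Initial: VV[1]=[0, 0, 0]
Initial: VV[2]=[0, 0, 0]
Event 1: LOCAL 2: VV[2][2]++ -> VV[2]=[0, 0, 1]
Event 2: LOCAL 0: VV[0][0]++ -> VV[0]=[1, 0, 0]
Event 3: SEND 1->0: VV[1][1]++ -> VV[1]=[0, 1, 0], msg_vec=[0, 1, 0]; VV[0]=max(VV[0],msg_vec) then VV[0][0]++ -> VV[0]=[2, 1, 0]
Event 4: SEND 1->2: VV[1][1]++ -> VV[1]=[0, 2, 0], msg_vec=[0, 2, 0]; VV[2]=max(VV[2],msg_vec) then VV[2][2]++ -> VV[2]=[0, 2, 2]
Event 5: SEND 0->1: VV[0][0]++ -> VV[0]=[3, 1, 0], msg_vec=[3, 1, 0]; VV[1]=max(VV[1],msg_vec) then VV[1][1]++ -> VV[1]=[3, 3, 0]
Event 6: SEND 1->0: VV[1][1]++ -> VV[1]=[3, 4, 0], msg_vec=[3, 4, 0]; VV[0]=max(VV[0],msg_vec) then VV[0][0]++ -> VV[0]=[4, 4, 0]
Event 7: LOCAL 1: VV[1][1]++ -> VV[1]=[3, 5, 0]
Event 8: LOCAL 2: VV[2][2]++ -> VV[2]=[0, 2, 3]
Event 9: SEND 1->2: VV[1][1]++ -> VV[1]=[3, 6, 0], msg_vec=[3, 6, 0]; VV[2]=max(VV[2],msg_vec) then VV[2][2]++ -> VV[2]=[3, 6, 4]
Event 2 stamp: [1, 0, 0]
Event 6 stamp: [3, 4, 0]
[1, 0, 0] <= [3, 4, 0]? True. Equal? False. Happens-before: True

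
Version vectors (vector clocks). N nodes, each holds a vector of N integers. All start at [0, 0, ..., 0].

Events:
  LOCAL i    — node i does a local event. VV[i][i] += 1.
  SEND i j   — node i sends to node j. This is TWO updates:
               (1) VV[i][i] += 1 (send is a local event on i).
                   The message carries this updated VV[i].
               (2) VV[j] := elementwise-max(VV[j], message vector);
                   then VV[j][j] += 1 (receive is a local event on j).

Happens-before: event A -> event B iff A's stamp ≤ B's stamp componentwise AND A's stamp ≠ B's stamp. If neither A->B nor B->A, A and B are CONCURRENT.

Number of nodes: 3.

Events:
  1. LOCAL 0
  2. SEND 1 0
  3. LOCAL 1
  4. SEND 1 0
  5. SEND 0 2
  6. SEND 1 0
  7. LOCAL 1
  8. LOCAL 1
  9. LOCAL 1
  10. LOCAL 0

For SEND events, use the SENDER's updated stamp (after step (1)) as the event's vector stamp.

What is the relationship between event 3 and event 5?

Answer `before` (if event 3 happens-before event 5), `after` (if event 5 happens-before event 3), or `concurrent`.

Initial: VV[0]=[0, 0, 0]
Initial: VV[1]=[0, 0, 0]
Initial: VV[2]=[0, 0, 0]
Event 1: LOCAL 0: VV[0][0]++ -> VV[0]=[1, 0, 0]
Event 2: SEND 1->0: VV[1][1]++ -> VV[1]=[0, 1, 0], msg_vec=[0, 1, 0]; VV[0]=max(VV[0],msg_vec) then VV[0][0]++ -> VV[0]=[2, 1, 0]
Event 3: LOCAL 1: VV[1][1]++ -> VV[1]=[0, 2, 0]
Event 4: SEND 1->0: VV[1][1]++ -> VV[1]=[0, 3, 0], msg_vec=[0, 3, 0]; VV[0]=max(VV[0],msg_vec) then VV[0][0]++ -> VV[0]=[3, 3, 0]
Event 5: SEND 0->2: VV[0][0]++ -> VV[0]=[4, 3, 0], msg_vec=[4, 3, 0]; VV[2]=max(VV[2],msg_vec) then VV[2][2]++ -> VV[2]=[4, 3, 1]
Event 6: SEND 1->0: VV[1][1]++ -> VV[1]=[0, 4, 0], msg_vec=[0, 4, 0]; VV[0]=max(VV[0],msg_vec) then VV[0][0]++ -> VV[0]=[5, 4, 0]
Event 7: LOCAL 1: VV[1][1]++ -> VV[1]=[0, 5, 0]
Event 8: LOCAL 1: VV[1][1]++ -> VV[1]=[0, 6, 0]
Event 9: LOCAL 1: VV[1][1]++ -> VV[1]=[0, 7, 0]
Event 10: LOCAL 0: VV[0][0]++ -> VV[0]=[6, 4, 0]
Event 3 stamp: [0, 2, 0]
Event 5 stamp: [4, 3, 0]
[0, 2, 0] <= [4, 3, 0]? True
[4, 3, 0] <= [0, 2, 0]? False
Relation: before

Answer: before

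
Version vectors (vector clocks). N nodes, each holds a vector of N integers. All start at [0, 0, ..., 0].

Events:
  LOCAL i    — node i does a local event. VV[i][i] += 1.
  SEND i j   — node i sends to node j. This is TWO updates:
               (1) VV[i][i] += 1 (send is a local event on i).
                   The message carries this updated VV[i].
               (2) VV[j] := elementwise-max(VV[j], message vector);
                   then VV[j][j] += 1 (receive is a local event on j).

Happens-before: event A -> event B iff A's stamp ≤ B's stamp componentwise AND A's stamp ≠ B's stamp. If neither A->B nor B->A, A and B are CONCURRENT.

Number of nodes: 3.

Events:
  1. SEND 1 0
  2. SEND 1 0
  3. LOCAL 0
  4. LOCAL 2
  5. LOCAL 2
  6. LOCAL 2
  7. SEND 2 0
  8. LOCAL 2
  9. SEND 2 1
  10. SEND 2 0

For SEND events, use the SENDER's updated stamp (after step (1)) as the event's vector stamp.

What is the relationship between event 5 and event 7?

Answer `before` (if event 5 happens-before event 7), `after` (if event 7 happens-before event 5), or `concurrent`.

Answer: before

Derivation:
Initial: VV[0]=[0, 0, 0]
Initial: VV[1]=[0, 0, 0]
Initial: VV[2]=[0, 0, 0]
Event 1: SEND 1->0: VV[1][1]++ -> VV[1]=[0, 1, 0], msg_vec=[0, 1, 0]; VV[0]=max(VV[0],msg_vec) then VV[0][0]++ -> VV[0]=[1, 1, 0]
Event 2: SEND 1->0: VV[1][1]++ -> VV[1]=[0, 2, 0], msg_vec=[0, 2, 0]; VV[0]=max(VV[0],msg_vec) then VV[0][0]++ -> VV[0]=[2, 2, 0]
Event 3: LOCAL 0: VV[0][0]++ -> VV[0]=[3, 2, 0]
Event 4: LOCAL 2: VV[2][2]++ -> VV[2]=[0, 0, 1]
Event 5: LOCAL 2: VV[2][2]++ -> VV[2]=[0, 0, 2]
Event 6: LOCAL 2: VV[2][2]++ -> VV[2]=[0, 0, 3]
Event 7: SEND 2->0: VV[2][2]++ -> VV[2]=[0, 0, 4], msg_vec=[0, 0, 4]; VV[0]=max(VV[0],msg_vec) then VV[0][0]++ -> VV[0]=[4, 2, 4]
Event 8: LOCAL 2: VV[2][2]++ -> VV[2]=[0, 0, 5]
Event 9: SEND 2->1: VV[2][2]++ -> VV[2]=[0, 0, 6], msg_vec=[0, 0, 6]; VV[1]=max(VV[1],msg_vec) then VV[1][1]++ -> VV[1]=[0, 3, 6]
Event 10: SEND 2->0: VV[2][2]++ -> VV[2]=[0, 0, 7], msg_vec=[0, 0, 7]; VV[0]=max(VV[0],msg_vec) then VV[0][0]++ -> VV[0]=[5, 2, 7]
Event 5 stamp: [0, 0, 2]
Event 7 stamp: [0, 0, 4]
[0, 0, 2] <= [0, 0, 4]? True
[0, 0, 4] <= [0, 0, 2]? False
Relation: before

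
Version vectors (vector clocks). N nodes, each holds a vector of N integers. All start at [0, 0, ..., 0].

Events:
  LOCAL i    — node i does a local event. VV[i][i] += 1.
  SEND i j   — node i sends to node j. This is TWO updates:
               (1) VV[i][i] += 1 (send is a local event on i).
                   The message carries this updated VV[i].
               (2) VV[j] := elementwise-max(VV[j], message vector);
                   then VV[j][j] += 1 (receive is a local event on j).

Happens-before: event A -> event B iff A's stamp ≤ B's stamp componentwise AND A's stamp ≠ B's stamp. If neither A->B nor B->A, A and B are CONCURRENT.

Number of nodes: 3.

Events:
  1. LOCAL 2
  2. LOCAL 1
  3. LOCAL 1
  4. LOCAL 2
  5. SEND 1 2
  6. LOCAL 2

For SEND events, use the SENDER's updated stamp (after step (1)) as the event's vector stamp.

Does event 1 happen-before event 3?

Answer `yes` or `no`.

Answer: no

Derivation:
Initial: VV[0]=[0, 0, 0]
Initial: VV[1]=[0, 0, 0]
Initial: VV[2]=[0, 0, 0]
Event 1: LOCAL 2: VV[2][2]++ -> VV[2]=[0, 0, 1]
Event 2: LOCAL 1: VV[1][1]++ -> VV[1]=[0, 1, 0]
Event 3: LOCAL 1: VV[1][1]++ -> VV[1]=[0, 2, 0]
Event 4: LOCAL 2: VV[2][2]++ -> VV[2]=[0, 0, 2]
Event 5: SEND 1->2: VV[1][1]++ -> VV[1]=[0, 3, 0], msg_vec=[0, 3, 0]; VV[2]=max(VV[2],msg_vec) then VV[2][2]++ -> VV[2]=[0, 3, 3]
Event 6: LOCAL 2: VV[2][2]++ -> VV[2]=[0, 3, 4]
Event 1 stamp: [0, 0, 1]
Event 3 stamp: [0, 2, 0]
[0, 0, 1] <= [0, 2, 0]? False. Equal? False. Happens-before: False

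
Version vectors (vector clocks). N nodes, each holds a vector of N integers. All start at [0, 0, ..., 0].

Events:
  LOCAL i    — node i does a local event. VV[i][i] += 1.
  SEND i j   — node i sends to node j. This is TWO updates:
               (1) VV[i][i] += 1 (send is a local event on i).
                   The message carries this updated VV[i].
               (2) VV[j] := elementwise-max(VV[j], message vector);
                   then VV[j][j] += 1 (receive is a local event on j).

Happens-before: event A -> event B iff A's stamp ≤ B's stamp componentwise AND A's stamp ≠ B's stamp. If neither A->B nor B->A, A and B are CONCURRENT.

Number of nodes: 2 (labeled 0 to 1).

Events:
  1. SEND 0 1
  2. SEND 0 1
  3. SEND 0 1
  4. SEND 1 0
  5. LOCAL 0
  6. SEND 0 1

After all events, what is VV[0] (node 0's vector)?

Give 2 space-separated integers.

Answer: 6 4

Derivation:
Initial: VV[0]=[0, 0]
Initial: VV[1]=[0, 0]
Event 1: SEND 0->1: VV[0][0]++ -> VV[0]=[1, 0], msg_vec=[1, 0]; VV[1]=max(VV[1],msg_vec) then VV[1][1]++ -> VV[1]=[1, 1]
Event 2: SEND 0->1: VV[0][0]++ -> VV[0]=[2, 0], msg_vec=[2, 0]; VV[1]=max(VV[1],msg_vec) then VV[1][1]++ -> VV[1]=[2, 2]
Event 3: SEND 0->1: VV[0][0]++ -> VV[0]=[3, 0], msg_vec=[3, 0]; VV[1]=max(VV[1],msg_vec) then VV[1][1]++ -> VV[1]=[3, 3]
Event 4: SEND 1->0: VV[1][1]++ -> VV[1]=[3, 4], msg_vec=[3, 4]; VV[0]=max(VV[0],msg_vec) then VV[0][0]++ -> VV[0]=[4, 4]
Event 5: LOCAL 0: VV[0][0]++ -> VV[0]=[5, 4]
Event 6: SEND 0->1: VV[0][0]++ -> VV[0]=[6, 4], msg_vec=[6, 4]; VV[1]=max(VV[1],msg_vec) then VV[1][1]++ -> VV[1]=[6, 5]
Final vectors: VV[0]=[6, 4]; VV[1]=[6, 5]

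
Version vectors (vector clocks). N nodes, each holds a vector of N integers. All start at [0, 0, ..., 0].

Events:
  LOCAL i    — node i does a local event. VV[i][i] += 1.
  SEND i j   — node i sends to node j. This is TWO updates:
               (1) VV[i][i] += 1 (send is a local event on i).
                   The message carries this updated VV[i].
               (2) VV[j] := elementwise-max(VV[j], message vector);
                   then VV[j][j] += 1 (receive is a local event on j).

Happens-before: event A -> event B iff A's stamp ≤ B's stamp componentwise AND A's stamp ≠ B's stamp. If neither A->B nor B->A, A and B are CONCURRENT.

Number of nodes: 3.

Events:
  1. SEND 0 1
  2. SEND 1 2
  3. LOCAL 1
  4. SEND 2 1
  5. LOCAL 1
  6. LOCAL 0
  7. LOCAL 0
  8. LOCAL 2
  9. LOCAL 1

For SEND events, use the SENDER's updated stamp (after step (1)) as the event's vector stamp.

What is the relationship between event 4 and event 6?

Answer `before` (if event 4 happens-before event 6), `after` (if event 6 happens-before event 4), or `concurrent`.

Answer: concurrent

Derivation:
Initial: VV[0]=[0, 0, 0]
Initial: VV[1]=[0, 0, 0]
Initial: VV[2]=[0, 0, 0]
Event 1: SEND 0->1: VV[0][0]++ -> VV[0]=[1, 0, 0], msg_vec=[1, 0, 0]; VV[1]=max(VV[1],msg_vec) then VV[1][1]++ -> VV[1]=[1, 1, 0]
Event 2: SEND 1->2: VV[1][1]++ -> VV[1]=[1, 2, 0], msg_vec=[1, 2, 0]; VV[2]=max(VV[2],msg_vec) then VV[2][2]++ -> VV[2]=[1, 2, 1]
Event 3: LOCAL 1: VV[1][1]++ -> VV[1]=[1, 3, 0]
Event 4: SEND 2->1: VV[2][2]++ -> VV[2]=[1, 2, 2], msg_vec=[1, 2, 2]; VV[1]=max(VV[1],msg_vec) then VV[1][1]++ -> VV[1]=[1, 4, 2]
Event 5: LOCAL 1: VV[1][1]++ -> VV[1]=[1, 5, 2]
Event 6: LOCAL 0: VV[0][0]++ -> VV[0]=[2, 0, 0]
Event 7: LOCAL 0: VV[0][0]++ -> VV[0]=[3, 0, 0]
Event 8: LOCAL 2: VV[2][2]++ -> VV[2]=[1, 2, 3]
Event 9: LOCAL 1: VV[1][1]++ -> VV[1]=[1, 6, 2]
Event 4 stamp: [1, 2, 2]
Event 6 stamp: [2, 0, 0]
[1, 2, 2] <= [2, 0, 0]? False
[2, 0, 0] <= [1, 2, 2]? False
Relation: concurrent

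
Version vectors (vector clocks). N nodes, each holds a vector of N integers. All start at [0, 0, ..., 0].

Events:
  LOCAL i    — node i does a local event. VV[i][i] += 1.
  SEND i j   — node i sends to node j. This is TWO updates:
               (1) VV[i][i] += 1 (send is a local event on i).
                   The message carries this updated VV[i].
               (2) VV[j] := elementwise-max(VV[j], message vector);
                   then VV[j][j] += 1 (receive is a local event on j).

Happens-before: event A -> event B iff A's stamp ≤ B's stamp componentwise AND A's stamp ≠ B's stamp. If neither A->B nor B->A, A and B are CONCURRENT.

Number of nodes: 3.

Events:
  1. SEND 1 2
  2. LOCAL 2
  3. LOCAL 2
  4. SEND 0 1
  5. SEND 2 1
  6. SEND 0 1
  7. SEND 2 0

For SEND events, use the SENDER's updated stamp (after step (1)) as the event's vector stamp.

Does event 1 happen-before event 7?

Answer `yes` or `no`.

Answer: yes

Derivation:
Initial: VV[0]=[0, 0, 0]
Initial: VV[1]=[0, 0, 0]
Initial: VV[2]=[0, 0, 0]
Event 1: SEND 1->2: VV[1][1]++ -> VV[1]=[0, 1, 0], msg_vec=[0, 1, 0]; VV[2]=max(VV[2],msg_vec) then VV[2][2]++ -> VV[2]=[0, 1, 1]
Event 2: LOCAL 2: VV[2][2]++ -> VV[2]=[0, 1, 2]
Event 3: LOCAL 2: VV[2][2]++ -> VV[2]=[0, 1, 3]
Event 4: SEND 0->1: VV[0][0]++ -> VV[0]=[1, 0, 0], msg_vec=[1, 0, 0]; VV[1]=max(VV[1],msg_vec) then VV[1][1]++ -> VV[1]=[1, 2, 0]
Event 5: SEND 2->1: VV[2][2]++ -> VV[2]=[0, 1, 4], msg_vec=[0, 1, 4]; VV[1]=max(VV[1],msg_vec) then VV[1][1]++ -> VV[1]=[1, 3, 4]
Event 6: SEND 0->1: VV[0][0]++ -> VV[0]=[2, 0, 0], msg_vec=[2, 0, 0]; VV[1]=max(VV[1],msg_vec) then VV[1][1]++ -> VV[1]=[2, 4, 4]
Event 7: SEND 2->0: VV[2][2]++ -> VV[2]=[0, 1, 5], msg_vec=[0, 1, 5]; VV[0]=max(VV[0],msg_vec) then VV[0][0]++ -> VV[0]=[3, 1, 5]
Event 1 stamp: [0, 1, 0]
Event 7 stamp: [0, 1, 5]
[0, 1, 0] <= [0, 1, 5]? True. Equal? False. Happens-before: True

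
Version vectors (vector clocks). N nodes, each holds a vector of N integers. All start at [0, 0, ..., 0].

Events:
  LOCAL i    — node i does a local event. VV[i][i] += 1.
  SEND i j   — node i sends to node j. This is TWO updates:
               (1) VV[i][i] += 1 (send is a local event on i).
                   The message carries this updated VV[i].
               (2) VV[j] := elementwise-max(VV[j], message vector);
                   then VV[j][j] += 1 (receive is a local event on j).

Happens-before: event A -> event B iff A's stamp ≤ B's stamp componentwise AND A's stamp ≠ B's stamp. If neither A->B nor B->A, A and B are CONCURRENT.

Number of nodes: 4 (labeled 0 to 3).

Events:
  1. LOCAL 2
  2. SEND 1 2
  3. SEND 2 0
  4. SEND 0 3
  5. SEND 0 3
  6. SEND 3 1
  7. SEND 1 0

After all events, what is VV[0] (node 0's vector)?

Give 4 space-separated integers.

Initial: VV[0]=[0, 0, 0, 0]
Initial: VV[1]=[0, 0, 0, 0]
Initial: VV[2]=[0, 0, 0, 0]
Initial: VV[3]=[0, 0, 0, 0]
Event 1: LOCAL 2: VV[2][2]++ -> VV[2]=[0, 0, 1, 0]
Event 2: SEND 1->2: VV[1][1]++ -> VV[1]=[0, 1, 0, 0], msg_vec=[0, 1, 0, 0]; VV[2]=max(VV[2],msg_vec) then VV[2][2]++ -> VV[2]=[0, 1, 2, 0]
Event 3: SEND 2->0: VV[2][2]++ -> VV[2]=[0, 1, 3, 0], msg_vec=[0, 1, 3, 0]; VV[0]=max(VV[0],msg_vec) then VV[0][0]++ -> VV[0]=[1, 1, 3, 0]
Event 4: SEND 0->3: VV[0][0]++ -> VV[0]=[2, 1, 3, 0], msg_vec=[2, 1, 3, 0]; VV[3]=max(VV[3],msg_vec) then VV[3][3]++ -> VV[3]=[2, 1, 3, 1]
Event 5: SEND 0->3: VV[0][0]++ -> VV[0]=[3, 1, 3, 0], msg_vec=[3, 1, 3, 0]; VV[3]=max(VV[3],msg_vec) then VV[3][3]++ -> VV[3]=[3, 1, 3, 2]
Event 6: SEND 3->1: VV[3][3]++ -> VV[3]=[3, 1, 3, 3], msg_vec=[3, 1, 3, 3]; VV[1]=max(VV[1],msg_vec) then VV[1][1]++ -> VV[1]=[3, 2, 3, 3]
Event 7: SEND 1->0: VV[1][1]++ -> VV[1]=[3, 3, 3, 3], msg_vec=[3, 3, 3, 3]; VV[0]=max(VV[0],msg_vec) then VV[0][0]++ -> VV[0]=[4, 3, 3, 3]
Final vectors: VV[0]=[4, 3, 3, 3]; VV[1]=[3, 3, 3, 3]; VV[2]=[0, 1, 3, 0]; VV[3]=[3, 1, 3, 3]

Answer: 4 3 3 3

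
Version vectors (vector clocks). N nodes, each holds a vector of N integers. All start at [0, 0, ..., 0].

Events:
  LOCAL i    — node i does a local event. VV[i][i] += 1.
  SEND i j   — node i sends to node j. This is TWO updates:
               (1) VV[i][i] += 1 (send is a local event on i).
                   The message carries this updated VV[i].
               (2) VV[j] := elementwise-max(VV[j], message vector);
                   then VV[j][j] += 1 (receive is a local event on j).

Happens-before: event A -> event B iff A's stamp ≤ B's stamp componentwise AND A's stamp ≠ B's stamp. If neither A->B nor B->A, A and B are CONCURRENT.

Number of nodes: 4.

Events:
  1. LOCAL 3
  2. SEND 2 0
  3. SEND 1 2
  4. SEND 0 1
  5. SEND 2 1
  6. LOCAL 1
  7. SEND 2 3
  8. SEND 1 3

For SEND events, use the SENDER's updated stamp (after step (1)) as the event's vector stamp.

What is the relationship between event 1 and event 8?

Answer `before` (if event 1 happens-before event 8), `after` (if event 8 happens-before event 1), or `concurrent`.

Answer: concurrent

Derivation:
Initial: VV[0]=[0, 0, 0, 0]
Initial: VV[1]=[0, 0, 0, 0]
Initial: VV[2]=[0, 0, 0, 0]
Initial: VV[3]=[0, 0, 0, 0]
Event 1: LOCAL 3: VV[3][3]++ -> VV[3]=[0, 0, 0, 1]
Event 2: SEND 2->0: VV[2][2]++ -> VV[2]=[0, 0, 1, 0], msg_vec=[0, 0, 1, 0]; VV[0]=max(VV[0],msg_vec) then VV[0][0]++ -> VV[0]=[1, 0, 1, 0]
Event 3: SEND 1->2: VV[1][1]++ -> VV[1]=[0, 1, 0, 0], msg_vec=[0, 1, 0, 0]; VV[2]=max(VV[2],msg_vec) then VV[2][2]++ -> VV[2]=[0, 1, 2, 0]
Event 4: SEND 0->1: VV[0][0]++ -> VV[0]=[2, 0, 1, 0], msg_vec=[2, 0, 1, 0]; VV[1]=max(VV[1],msg_vec) then VV[1][1]++ -> VV[1]=[2, 2, 1, 0]
Event 5: SEND 2->1: VV[2][2]++ -> VV[2]=[0, 1, 3, 0], msg_vec=[0, 1, 3, 0]; VV[1]=max(VV[1],msg_vec) then VV[1][1]++ -> VV[1]=[2, 3, 3, 0]
Event 6: LOCAL 1: VV[1][1]++ -> VV[1]=[2, 4, 3, 0]
Event 7: SEND 2->3: VV[2][2]++ -> VV[2]=[0, 1, 4, 0], msg_vec=[0, 1, 4, 0]; VV[3]=max(VV[3],msg_vec) then VV[3][3]++ -> VV[3]=[0, 1, 4, 2]
Event 8: SEND 1->3: VV[1][1]++ -> VV[1]=[2, 5, 3, 0], msg_vec=[2, 5, 3, 0]; VV[3]=max(VV[3],msg_vec) then VV[3][3]++ -> VV[3]=[2, 5, 4, 3]
Event 1 stamp: [0, 0, 0, 1]
Event 8 stamp: [2, 5, 3, 0]
[0, 0, 0, 1] <= [2, 5, 3, 0]? False
[2, 5, 3, 0] <= [0, 0, 0, 1]? False
Relation: concurrent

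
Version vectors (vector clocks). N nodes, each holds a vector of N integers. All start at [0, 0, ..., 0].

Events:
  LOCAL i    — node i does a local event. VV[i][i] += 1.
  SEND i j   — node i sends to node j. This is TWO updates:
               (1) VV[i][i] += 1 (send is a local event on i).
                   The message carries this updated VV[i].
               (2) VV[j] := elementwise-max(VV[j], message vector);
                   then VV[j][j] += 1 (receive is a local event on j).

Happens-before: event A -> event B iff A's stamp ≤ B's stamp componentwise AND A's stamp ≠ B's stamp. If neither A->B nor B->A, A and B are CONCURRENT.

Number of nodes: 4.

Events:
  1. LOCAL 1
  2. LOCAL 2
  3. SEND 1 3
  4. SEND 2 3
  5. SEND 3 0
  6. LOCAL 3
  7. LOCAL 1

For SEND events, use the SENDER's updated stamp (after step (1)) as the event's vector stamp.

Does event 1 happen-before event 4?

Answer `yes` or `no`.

Answer: no

Derivation:
Initial: VV[0]=[0, 0, 0, 0]
Initial: VV[1]=[0, 0, 0, 0]
Initial: VV[2]=[0, 0, 0, 0]
Initial: VV[3]=[0, 0, 0, 0]
Event 1: LOCAL 1: VV[1][1]++ -> VV[1]=[0, 1, 0, 0]
Event 2: LOCAL 2: VV[2][2]++ -> VV[2]=[0, 0, 1, 0]
Event 3: SEND 1->3: VV[1][1]++ -> VV[1]=[0, 2, 0, 0], msg_vec=[0, 2, 0, 0]; VV[3]=max(VV[3],msg_vec) then VV[3][3]++ -> VV[3]=[0, 2, 0, 1]
Event 4: SEND 2->3: VV[2][2]++ -> VV[2]=[0, 0, 2, 0], msg_vec=[0, 0, 2, 0]; VV[3]=max(VV[3],msg_vec) then VV[3][3]++ -> VV[3]=[0, 2, 2, 2]
Event 5: SEND 3->0: VV[3][3]++ -> VV[3]=[0, 2, 2, 3], msg_vec=[0, 2, 2, 3]; VV[0]=max(VV[0],msg_vec) then VV[0][0]++ -> VV[0]=[1, 2, 2, 3]
Event 6: LOCAL 3: VV[3][3]++ -> VV[3]=[0, 2, 2, 4]
Event 7: LOCAL 1: VV[1][1]++ -> VV[1]=[0, 3, 0, 0]
Event 1 stamp: [0, 1, 0, 0]
Event 4 stamp: [0, 0, 2, 0]
[0, 1, 0, 0] <= [0, 0, 2, 0]? False. Equal? False. Happens-before: False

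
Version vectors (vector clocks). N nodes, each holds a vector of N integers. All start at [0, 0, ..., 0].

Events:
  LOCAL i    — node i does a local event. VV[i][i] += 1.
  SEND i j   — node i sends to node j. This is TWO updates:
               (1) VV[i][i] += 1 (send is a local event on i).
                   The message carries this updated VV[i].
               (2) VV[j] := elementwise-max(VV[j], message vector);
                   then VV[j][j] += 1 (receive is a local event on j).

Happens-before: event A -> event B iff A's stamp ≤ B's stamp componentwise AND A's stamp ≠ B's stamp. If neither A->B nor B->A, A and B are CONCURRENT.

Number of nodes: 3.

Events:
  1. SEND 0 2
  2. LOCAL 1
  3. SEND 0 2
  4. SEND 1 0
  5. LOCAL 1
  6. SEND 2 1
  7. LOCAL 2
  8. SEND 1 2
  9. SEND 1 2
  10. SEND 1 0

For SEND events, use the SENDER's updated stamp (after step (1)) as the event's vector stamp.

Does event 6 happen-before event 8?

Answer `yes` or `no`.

Initial: VV[0]=[0, 0, 0]
Initial: VV[1]=[0, 0, 0]
Initial: VV[2]=[0, 0, 0]
Event 1: SEND 0->2: VV[0][0]++ -> VV[0]=[1, 0, 0], msg_vec=[1, 0, 0]; VV[2]=max(VV[2],msg_vec) then VV[2][2]++ -> VV[2]=[1, 0, 1]
Event 2: LOCAL 1: VV[1][1]++ -> VV[1]=[0, 1, 0]
Event 3: SEND 0->2: VV[0][0]++ -> VV[0]=[2, 0, 0], msg_vec=[2, 0, 0]; VV[2]=max(VV[2],msg_vec) then VV[2][2]++ -> VV[2]=[2, 0, 2]
Event 4: SEND 1->0: VV[1][1]++ -> VV[1]=[0, 2, 0], msg_vec=[0, 2, 0]; VV[0]=max(VV[0],msg_vec) then VV[0][0]++ -> VV[0]=[3, 2, 0]
Event 5: LOCAL 1: VV[1][1]++ -> VV[1]=[0, 3, 0]
Event 6: SEND 2->1: VV[2][2]++ -> VV[2]=[2, 0, 3], msg_vec=[2, 0, 3]; VV[1]=max(VV[1],msg_vec) then VV[1][1]++ -> VV[1]=[2, 4, 3]
Event 7: LOCAL 2: VV[2][2]++ -> VV[2]=[2, 0, 4]
Event 8: SEND 1->2: VV[1][1]++ -> VV[1]=[2, 5, 3], msg_vec=[2, 5, 3]; VV[2]=max(VV[2],msg_vec) then VV[2][2]++ -> VV[2]=[2, 5, 5]
Event 9: SEND 1->2: VV[1][1]++ -> VV[1]=[2, 6, 3], msg_vec=[2, 6, 3]; VV[2]=max(VV[2],msg_vec) then VV[2][2]++ -> VV[2]=[2, 6, 6]
Event 10: SEND 1->0: VV[1][1]++ -> VV[1]=[2, 7, 3], msg_vec=[2, 7, 3]; VV[0]=max(VV[0],msg_vec) then VV[0][0]++ -> VV[0]=[4, 7, 3]
Event 6 stamp: [2, 0, 3]
Event 8 stamp: [2, 5, 3]
[2, 0, 3] <= [2, 5, 3]? True. Equal? False. Happens-before: True

Answer: yes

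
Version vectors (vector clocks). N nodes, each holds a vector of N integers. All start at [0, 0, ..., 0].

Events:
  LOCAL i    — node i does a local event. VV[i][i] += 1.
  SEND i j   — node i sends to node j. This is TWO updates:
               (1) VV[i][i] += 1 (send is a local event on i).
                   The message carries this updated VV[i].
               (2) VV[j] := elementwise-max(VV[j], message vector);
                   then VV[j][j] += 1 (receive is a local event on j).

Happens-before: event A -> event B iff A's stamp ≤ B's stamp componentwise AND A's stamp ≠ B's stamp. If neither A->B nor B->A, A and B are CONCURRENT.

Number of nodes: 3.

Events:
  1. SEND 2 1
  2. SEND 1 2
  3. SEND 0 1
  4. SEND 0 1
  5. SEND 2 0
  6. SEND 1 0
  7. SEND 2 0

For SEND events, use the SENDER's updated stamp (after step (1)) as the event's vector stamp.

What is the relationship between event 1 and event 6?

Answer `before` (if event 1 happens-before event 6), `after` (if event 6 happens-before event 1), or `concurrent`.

Answer: before

Derivation:
Initial: VV[0]=[0, 0, 0]
Initial: VV[1]=[0, 0, 0]
Initial: VV[2]=[0, 0, 0]
Event 1: SEND 2->1: VV[2][2]++ -> VV[2]=[0, 0, 1], msg_vec=[0, 0, 1]; VV[1]=max(VV[1],msg_vec) then VV[1][1]++ -> VV[1]=[0, 1, 1]
Event 2: SEND 1->2: VV[1][1]++ -> VV[1]=[0, 2, 1], msg_vec=[0, 2, 1]; VV[2]=max(VV[2],msg_vec) then VV[2][2]++ -> VV[2]=[0, 2, 2]
Event 3: SEND 0->1: VV[0][0]++ -> VV[0]=[1, 0, 0], msg_vec=[1, 0, 0]; VV[1]=max(VV[1],msg_vec) then VV[1][1]++ -> VV[1]=[1, 3, 1]
Event 4: SEND 0->1: VV[0][0]++ -> VV[0]=[2, 0, 0], msg_vec=[2, 0, 0]; VV[1]=max(VV[1],msg_vec) then VV[1][1]++ -> VV[1]=[2, 4, 1]
Event 5: SEND 2->0: VV[2][2]++ -> VV[2]=[0, 2, 3], msg_vec=[0, 2, 3]; VV[0]=max(VV[0],msg_vec) then VV[0][0]++ -> VV[0]=[3, 2, 3]
Event 6: SEND 1->0: VV[1][1]++ -> VV[1]=[2, 5, 1], msg_vec=[2, 5, 1]; VV[0]=max(VV[0],msg_vec) then VV[0][0]++ -> VV[0]=[4, 5, 3]
Event 7: SEND 2->0: VV[2][2]++ -> VV[2]=[0, 2, 4], msg_vec=[0, 2, 4]; VV[0]=max(VV[0],msg_vec) then VV[0][0]++ -> VV[0]=[5, 5, 4]
Event 1 stamp: [0, 0, 1]
Event 6 stamp: [2, 5, 1]
[0, 0, 1] <= [2, 5, 1]? True
[2, 5, 1] <= [0, 0, 1]? False
Relation: before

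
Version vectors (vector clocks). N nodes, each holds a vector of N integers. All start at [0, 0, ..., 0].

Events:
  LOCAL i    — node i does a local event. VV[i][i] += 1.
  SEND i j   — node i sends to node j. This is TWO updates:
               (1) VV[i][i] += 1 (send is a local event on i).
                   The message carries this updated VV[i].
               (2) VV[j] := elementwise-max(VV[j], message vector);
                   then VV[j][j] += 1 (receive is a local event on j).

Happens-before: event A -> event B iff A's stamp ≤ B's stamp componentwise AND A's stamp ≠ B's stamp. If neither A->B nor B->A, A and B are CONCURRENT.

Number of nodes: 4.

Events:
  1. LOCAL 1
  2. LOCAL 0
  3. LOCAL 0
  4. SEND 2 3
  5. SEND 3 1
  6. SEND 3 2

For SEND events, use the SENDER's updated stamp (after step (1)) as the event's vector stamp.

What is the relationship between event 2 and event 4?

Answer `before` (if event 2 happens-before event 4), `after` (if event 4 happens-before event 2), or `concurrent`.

Answer: concurrent

Derivation:
Initial: VV[0]=[0, 0, 0, 0]
Initial: VV[1]=[0, 0, 0, 0]
Initial: VV[2]=[0, 0, 0, 0]
Initial: VV[3]=[0, 0, 0, 0]
Event 1: LOCAL 1: VV[1][1]++ -> VV[1]=[0, 1, 0, 0]
Event 2: LOCAL 0: VV[0][0]++ -> VV[0]=[1, 0, 0, 0]
Event 3: LOCAL 0: VV[0][0]++ -> VV[0]=[2, 0, 0, 0]
Event 4: SEND 2->3: VV[2][2]++ -> VV[2]=[0, 0, 1, 0], msg_vec=[0, 0, 1, 0]; VV[3]=max(VV[3],msg_vec) then VV[3][3]++ -> VV[3]=[0, 0, 1, 1]
Event 5: SEND 3->1: VV[3][3]++ -> VV[3]=[0, 0, 1, 2], msg_vec=[0, 0, 1, 2]; VV[1]=max(VV[1],msg_vec) then VV[1][1]++ -> VV[1]=[0, 2, 1, 2]
Event 6: SEND 3->2: VV[3][3]++ -> VV[3]=[0, 0, 1, 3], msg_vec=[0, 0, 1, 3]; VV[2]=max(VV[2],msg_vec) then VV[2][2]++ -> VV[2]=[0, 0, 2, 3]
Event 2 stamp: [1, 0, 0, 0]
Event 4 stamp: [0, 0, 1, 0]
[1, 0, 0, 0] <= [0, 0, 1, 0]? False
[0, 0, 1, 0] <= [1, 0, 0, 0]? False
Relation: concurrent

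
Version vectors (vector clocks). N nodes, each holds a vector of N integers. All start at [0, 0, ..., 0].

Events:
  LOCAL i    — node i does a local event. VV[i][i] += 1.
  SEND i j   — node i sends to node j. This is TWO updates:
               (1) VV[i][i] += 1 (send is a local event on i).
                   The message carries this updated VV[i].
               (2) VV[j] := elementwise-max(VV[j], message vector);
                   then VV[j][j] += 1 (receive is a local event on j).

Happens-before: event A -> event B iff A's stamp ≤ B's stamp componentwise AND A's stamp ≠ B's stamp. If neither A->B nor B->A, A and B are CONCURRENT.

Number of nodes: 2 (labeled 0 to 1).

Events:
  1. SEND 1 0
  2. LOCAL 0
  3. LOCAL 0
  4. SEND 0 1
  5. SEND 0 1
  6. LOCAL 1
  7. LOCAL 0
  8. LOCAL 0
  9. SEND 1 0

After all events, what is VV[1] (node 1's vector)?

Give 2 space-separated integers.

Initial: VV[0]=[0, 0]
Initial: VV[1]=[0, 0]
Event 1: SEND 1->0: VV[1][1]++ -> VV[1]=[0, 1], msg_vec=[0, 1]; VV[0]=max(VV[0],msg_vec) then VV[0][0]++ -> VV[0]=[1, 1]
Event 2: LOCAL 0: VV[0][0]++ -> VV[0]=[2, 1]
Event 3: LOCAL 0: VV[0][0]++ -> VV[0]=[3, 1]
Event 4: SEND 0->1: VV[0][0]++ -> VV[0]=[4, 1], msg_vec=[4, 1]; VV[1]=max(VV[1],msg_vec) then VV[1][1]++ -> VV[1]=[4, 2]
Event 5: SEND 0->1: VV[0][0]++ -> VV[0]=[5, 1], msg_vec=[5, 1]; VV[1]=max(VV[1],msg_vec) then VV[1][1]++ -> VV[1]=[5, 3]
Event 6: LOCAL 1: VV[1][1]++ -> VV[1]=[5, 4]
Event 7: LOCAL 0: VV[0][0]++ -> VV[0]=[6, 1]
Event 8: LOCAL 0: VV[0][0]++ -> VV[0]=[7, 1]
Event 9: SEND 1->0: VV[1][1]++ -> VV[1]=[5, 5], msg_vec=[5, 5]; VV[0]=max(VV[0],msg_vec) then VV[0][0]++ -> VV[0]=[8, 5]
Final vectors: VV[0]=[8, 5]; VV[1]=[5, 5]

Answer: 5 5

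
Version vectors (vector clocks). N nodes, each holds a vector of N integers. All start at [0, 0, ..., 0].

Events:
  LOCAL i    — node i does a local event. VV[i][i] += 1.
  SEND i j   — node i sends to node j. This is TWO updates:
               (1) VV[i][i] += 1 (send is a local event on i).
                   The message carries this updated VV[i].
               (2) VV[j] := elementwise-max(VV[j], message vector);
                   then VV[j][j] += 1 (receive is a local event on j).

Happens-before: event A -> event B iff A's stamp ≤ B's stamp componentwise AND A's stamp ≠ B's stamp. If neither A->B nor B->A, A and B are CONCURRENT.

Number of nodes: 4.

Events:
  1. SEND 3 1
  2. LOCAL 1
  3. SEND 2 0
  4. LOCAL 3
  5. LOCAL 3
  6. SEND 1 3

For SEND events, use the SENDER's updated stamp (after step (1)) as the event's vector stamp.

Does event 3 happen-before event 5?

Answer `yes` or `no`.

Initial: VV[0]=[0, 0, 0, 0]
Initial: VV[1]=[0, 0, 0, 0]
Initial: VV[2]=[0, 0, 0, 0]
Initial: VV[3]=[0, 0, 0, 0]
Event 1: SEND 3->1: VV[3][3]++ -> VV[3]=[0, 0, 0, 1], msg_vec=[0, 0, 0, 1]; VV[1]=max(VV[1],msg_vec) then VV[1][1]++ -> VV[1]=[0, 1, 0, 1]
Event 2: LOCAL 1: VV[1][1]++ -> VV[1]=[0, 2, 0, 1]
Event 3: SEND 2->0: VV[2][2]++ -> VV[2]=[0, 0, 1, 0], msg_vec=[0, 0, 1, 0]; VV[0]=max(VV[0],msg_vec) then VV[0][0]++ -> VV[0]=[1, 0, 1, 0]
Event 4: LOCAL 3: VV[3][3]++ -> VV[3]=[0, 0, 0, 2]
Event 5: LOCAL 3: VV[3][3]++ -> VV[3]=[0, 0, 0, 3]
Event 6: SEND 1->3: VV[1][1]++ -> VV[1]=[0, 3, 0, 1], msg_vec=[0, 3, 0, 1]; VV[3]=max(VV[3],msg_vec) then VV[3][3]++ -> VV[3]=[0, 3, 0, 4]
Event 3 stamp: [0, 0, 1, 0]
Event 5 stamp: [0, 0, 0, 3]
[0, 0, 1, 0] <= [0, 0, 0, 3]? False. Equal? False. Happens-before: False

Answer: no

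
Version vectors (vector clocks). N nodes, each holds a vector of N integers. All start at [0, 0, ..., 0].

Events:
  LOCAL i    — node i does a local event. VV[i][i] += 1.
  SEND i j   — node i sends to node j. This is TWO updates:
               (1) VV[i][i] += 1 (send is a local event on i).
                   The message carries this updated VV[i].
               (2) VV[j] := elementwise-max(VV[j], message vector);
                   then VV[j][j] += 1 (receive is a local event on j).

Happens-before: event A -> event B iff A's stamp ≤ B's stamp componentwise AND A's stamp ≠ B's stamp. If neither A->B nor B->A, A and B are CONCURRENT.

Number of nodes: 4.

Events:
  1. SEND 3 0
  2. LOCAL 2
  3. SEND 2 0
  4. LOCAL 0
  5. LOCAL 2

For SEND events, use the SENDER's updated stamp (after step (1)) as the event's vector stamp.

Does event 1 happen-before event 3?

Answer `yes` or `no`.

Answer: no

Derivation:
Initial: VV[0]=[0, 0, 0, 0]
Initial: VV[1]=[0, 0, 0, 0]
Initial: VV[2]=[0, 0, 0, 0]
Initial: VV[3]=[0, 0, 0, 0]
Event 1: SEND 3->0: VV[3][3]++ -> VV[3]=[0, 0, 0, 1], msg_vec=[0, 0, 0, 1]; VV[0]=max(VV[0],msg_vec) then VV[0][0]++ -> VV[0]=[1, 0, 0, 1]
Event 2: LOCAL 2: VV[2][2]++ -> VV[2]=[0, 0, 1, 0]
Event 3: SEND 2->0: VV[2][2]++ -> VV[2]=[0, 0, 2, 0], msg_vec=[0, 0, 2, 0]; VV[0]=max(VV[0],msg_vec) then VV[0][0]++ -> VV[0]=[2, 0, 2, 1]
Event 4: LOCAL 0: VV[0][0]++ -> VV[0]=[3, 0, 2, 1]
Event 5: LOCAL 2: VV[2][2]++ -> VV[2]=[0, 0, 3, 0]
Event 1 stamp: [0, 0, 0, 1]
Event 3 stamp: [0, 0, 2, 0]
[0, 0, 0, 1] <= [0, 0, 2, 0]? False. Equal? False. Happens-before: False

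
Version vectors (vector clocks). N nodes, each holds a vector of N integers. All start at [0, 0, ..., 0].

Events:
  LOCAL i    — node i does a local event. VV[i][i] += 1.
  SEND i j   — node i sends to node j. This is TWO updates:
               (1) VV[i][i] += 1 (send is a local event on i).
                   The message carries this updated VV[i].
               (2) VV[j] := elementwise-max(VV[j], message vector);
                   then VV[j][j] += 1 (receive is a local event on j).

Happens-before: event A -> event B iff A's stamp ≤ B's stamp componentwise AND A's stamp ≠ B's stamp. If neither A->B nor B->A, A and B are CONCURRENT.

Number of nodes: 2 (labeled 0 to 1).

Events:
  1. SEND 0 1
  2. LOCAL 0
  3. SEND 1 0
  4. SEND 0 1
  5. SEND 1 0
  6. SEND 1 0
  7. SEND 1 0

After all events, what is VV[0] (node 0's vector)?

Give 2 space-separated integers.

Answer: 7 6

Derivation:
Initial: VV[0]=[0, 0]
Initial: VV[1]=[0, 0]
Event 1: SEND 0->1: VV[0][0]++ -> VV[0]=[1, 0], msg_vec=[1, 0]; VV[1]=max(VV[1],msg_vec) then VV[1][1]++ -> VV[1]=[1, 1]
Event 2: LOCAL 0: VV[0][0]++ -> VV[0]=[2, 0]
Event 3: SEND 1->0: VV[1][1]++ -> VV[1]=[1, 2], msg_vec=[1, 2]; VV[0]=max(VV[0],msg_vec) then VV[0][0]++ -> VV[0]=[3, 2]
Event 4: SEND 0->1: VV[0][0]++ -> VV[0]=[4, 2], msg_vec=[4, 2]; VV[1]=max(VV[1],msg_vec) then VV[1][1]++ -> VV[1]=[4, 3]
Event 5: SEND 1->0: VV[1][1]++ -> VV[1]=[4, 4], msg_vec=[4, 4]; VV[0]=max(VV[0],msg_vec) then VV[0][0]++ -> VV[0]=[5, 4]
Event 6: SEND 1->0: VV[1][1]++ -> VV[1]=[4, 5], msg_vec=[4, 5]; VV[0]=max(VV[0],msg_vec) then VV[0][0]++ -> VV[0]=[6, 5]
Event 7: SEND 1->0: VV[1][1]++ -> VV[1]=[4, 6], msg_vec=[4, 6]; VV[0]=max(VV[0],msg_vec) then VV[0][0]++ -> VV[0]=[7, 6]
Final vectors: VV[0]=[7, 6]; VV[1]=[4, 6]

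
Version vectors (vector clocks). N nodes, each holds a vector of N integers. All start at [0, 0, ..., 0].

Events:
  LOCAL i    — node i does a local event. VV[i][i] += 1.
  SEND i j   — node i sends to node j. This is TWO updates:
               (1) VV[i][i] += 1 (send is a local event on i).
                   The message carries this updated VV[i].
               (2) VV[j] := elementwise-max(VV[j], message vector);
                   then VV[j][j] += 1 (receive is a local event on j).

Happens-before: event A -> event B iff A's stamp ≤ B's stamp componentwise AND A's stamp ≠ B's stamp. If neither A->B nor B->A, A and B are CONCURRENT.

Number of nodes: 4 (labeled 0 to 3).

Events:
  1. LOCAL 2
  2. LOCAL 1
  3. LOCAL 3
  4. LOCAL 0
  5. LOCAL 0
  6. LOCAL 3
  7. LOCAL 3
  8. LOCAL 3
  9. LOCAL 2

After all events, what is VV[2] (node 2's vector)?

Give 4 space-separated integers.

Answer: 0 0 2 0

Derivation:
Initial: VV[0]=[0, 0, 0, 0]
Initial: VV[1]=[0, 0, 0, 0]
Initial: VV[2]=[0, 0, 0, 0]
Initial: VV[3]=[0, 0, 0, 0]
Event 1: LOCAL 2: VV[2][2]++ -> VV[2]=[0, 0, 1, 0]
Event 2: LOCAL 1: VV[1][1]++ -> VV[1]=[0, 1, 0, 0]
Event 3: LOCAL 3: VV[3][3]++ -> VV[3]=[0, 0, 0, 1]
Event 4: LOCAL 0: VV[0][0]++ -> VV[0]=[1, 0, 0, 0]
Event 5: LOCAL 0: VV[0][0]++ -> VV[0]=[2, 0, 0, 0]
Event 6: LOCAL 3: VV[3][3]++ -> VV[3]=[0, 0, 0, 2]
Event 7: LOCAL 3: VV[3][3]++ -> VV[3]=[0, 0, 0, 3]
Event 8: LOCAL 3: VV[3][3]++ -> VV[3]=[0, 0, 0, 4]
Event 9: LOCAL 2: VV[2][2]++ -> VV[2]=[0, 0, 2, 0]
Final vectors: VV[0]=[2, 0, 0, 0]; VV[1]=[0, 1, 0, 0]; VV[2]=[0, 0, 2, 0]; VV[3]=[0, 0, 0, 4]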